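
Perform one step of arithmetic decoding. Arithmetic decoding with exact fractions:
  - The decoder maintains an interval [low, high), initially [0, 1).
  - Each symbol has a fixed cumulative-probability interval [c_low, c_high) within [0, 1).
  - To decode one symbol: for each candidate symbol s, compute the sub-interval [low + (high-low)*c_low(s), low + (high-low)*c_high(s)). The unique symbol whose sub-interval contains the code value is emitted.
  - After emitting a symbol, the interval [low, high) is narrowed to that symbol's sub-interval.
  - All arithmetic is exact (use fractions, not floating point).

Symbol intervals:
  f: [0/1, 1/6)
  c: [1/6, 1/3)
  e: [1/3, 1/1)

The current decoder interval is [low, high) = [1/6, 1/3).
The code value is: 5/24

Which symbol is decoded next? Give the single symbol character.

Interval width = high − low = 1/3 − 1/6 = 1/6
Scaled code = (code − low) / width = (5/24 − 1/6) / 1/6 = 1/4
  f: [0/1, 1/6) 
  c: [1/6, 1/3) ← scaled code falls here ✓
  e: [1/3, 1/1) 

Answer: c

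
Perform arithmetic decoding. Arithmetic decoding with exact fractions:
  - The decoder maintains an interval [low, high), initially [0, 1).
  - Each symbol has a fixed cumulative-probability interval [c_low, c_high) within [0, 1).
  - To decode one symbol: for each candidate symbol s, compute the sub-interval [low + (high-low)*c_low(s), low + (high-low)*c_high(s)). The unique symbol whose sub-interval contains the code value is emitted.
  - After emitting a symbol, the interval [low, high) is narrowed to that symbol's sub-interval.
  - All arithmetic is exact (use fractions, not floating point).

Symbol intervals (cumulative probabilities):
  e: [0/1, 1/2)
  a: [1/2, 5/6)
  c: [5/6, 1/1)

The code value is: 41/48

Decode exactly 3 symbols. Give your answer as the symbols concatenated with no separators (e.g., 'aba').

Step 1: interval [0/1, 1/1), width = 1/1 - 0/1 = 1/1
  'e': [0/1 + 1/1*0/1, 0/1 + 1/1*1/2) = [0/1, 1/2)
  'a': [0/1 + 1/1*1/2, 0/1 + 1/1*5/6) = [1/2, 5/6)
  'c': [0/1 + 1/1*5/6, 0/1 + 1/1*1/1) = [5/6, 1/1) <- contains code 41/48
  emit 'c', narrow to [5/6, 1/1)
Step 2: interval [5/6, 1/1), width = 1/1 - 5/6 = 1/6
  'e': [5/6 + 1/6*0/1, 5/6 + 1/6*1/2) = [5/6, 11/12) <- contains code 41/48
  'a': [5/6 + 1/6*1/2, 5/6 + 1/6*5/6) = [11/12, 35/36)
  'c': [5/6 + 1/6*5/6, 5/6 + 1/6*1/1) = [35/36, 1/1)
  emit 'e', narrow to [5/6, 11/12)
Step 3: interval [5/6, 11/12), width = 11/12 - 5/6 = 1/12
  'e': [5/6 + 1/12*0/1, 5/6 + 1/12*1/2) = [5/6, 7/8) <- contains code 41/48
  'a': [5/6 + 1/12*1/2, 5/6 + 1/12*5/6) = [7/8, 65/72)
  'c': [5/6 + 1/12*5/6, 5/6 + 1/12*1/1) = [65/72, 11/12)
  emit 'e', narrow to [5/6, 7/8)

Answer: cee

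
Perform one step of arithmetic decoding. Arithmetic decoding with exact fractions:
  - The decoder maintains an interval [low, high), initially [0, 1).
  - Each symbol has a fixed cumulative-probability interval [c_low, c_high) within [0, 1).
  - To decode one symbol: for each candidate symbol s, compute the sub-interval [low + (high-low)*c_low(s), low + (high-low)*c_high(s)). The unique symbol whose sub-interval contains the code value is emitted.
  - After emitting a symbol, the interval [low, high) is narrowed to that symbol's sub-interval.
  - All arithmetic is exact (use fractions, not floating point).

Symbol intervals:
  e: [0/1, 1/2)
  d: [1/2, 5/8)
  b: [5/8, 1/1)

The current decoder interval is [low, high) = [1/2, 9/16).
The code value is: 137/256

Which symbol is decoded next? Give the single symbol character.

Interval width = high − low = 9/16 − 1/2 = 1/16
Scaled code = (code − low) / width = (137/256 − 1/2) / 1/16 = 9/16
  e: [0/1, 1/2) 
  d: [1/2, 5/8) ← scaled code falls here ✓
  b: [5/8, 1/1) 

Answer: d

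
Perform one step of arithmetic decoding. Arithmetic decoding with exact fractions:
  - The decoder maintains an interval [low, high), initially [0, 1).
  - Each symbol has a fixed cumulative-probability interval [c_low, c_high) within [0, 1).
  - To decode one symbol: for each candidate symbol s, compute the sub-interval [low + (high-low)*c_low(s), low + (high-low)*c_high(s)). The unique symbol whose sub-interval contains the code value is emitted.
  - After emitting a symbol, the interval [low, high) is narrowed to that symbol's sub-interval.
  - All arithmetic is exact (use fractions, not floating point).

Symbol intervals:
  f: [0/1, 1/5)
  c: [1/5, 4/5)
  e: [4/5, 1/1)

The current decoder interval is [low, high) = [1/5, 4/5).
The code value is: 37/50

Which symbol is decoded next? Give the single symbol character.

Interval width = high − low = 4/5 − 1/5 = 3/5
Scaled code = (code − low) / width = (37/50 − 1/5) / 3/5 = 9/10
  f: [0/1, 1/5) 
  c: [1/5, 4/5) 
  e: [4/5, 1/1) ← scaled code falls here ✓

Answer: e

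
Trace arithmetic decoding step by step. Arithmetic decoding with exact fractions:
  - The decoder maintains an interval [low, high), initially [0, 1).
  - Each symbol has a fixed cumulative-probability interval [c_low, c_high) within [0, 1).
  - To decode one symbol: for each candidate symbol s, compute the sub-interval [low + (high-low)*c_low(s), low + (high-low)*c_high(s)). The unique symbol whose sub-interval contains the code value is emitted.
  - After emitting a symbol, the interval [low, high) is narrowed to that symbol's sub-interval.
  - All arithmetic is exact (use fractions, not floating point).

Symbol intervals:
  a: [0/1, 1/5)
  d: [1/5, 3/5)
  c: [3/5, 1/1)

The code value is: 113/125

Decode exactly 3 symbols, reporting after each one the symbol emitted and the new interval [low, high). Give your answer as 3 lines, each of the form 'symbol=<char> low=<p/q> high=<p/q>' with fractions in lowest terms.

Answer: symbol=c low=3/5 high=1/1
symbol=c low=21/25 high=1/1
symbol=d low=109/125 high=117/125

Derivation:
Step 1: interval [0/1, 1/1), width = 1/1 - 0/1 = 1/1
  'a': [0/1 + 1/1*0/1, 0/1 + 1/1*1/5) = [0/1, 1/5)
  'd': [0/1 + 1/1*1/5, 0/1 + 1/1*3/5) = [1/5, 3/5)
  'c': [0/1 + 1/1*3/5, 0/1 + 1/1*1/1) = [3/5, 1/1) <- contains code 113/125
  emit 'c', narrow to [3/5, 1/1)
Step 2: interval [3/5, 1/1), width = 1/1 - 3/5 = 2/5
  'a': [3/5 + 2/5*0/1, 3/5 + 2/5*1/5) = [3/5, 17/25)
  'd': [3/5 + 2/5*1/5, 3/5 + 2/5*3/5) = [17/25, 21/25)
  'c': [3/5 + 2/5*3/5, 3/5 + 2/5*1/1) = [21/25, 1/1) <- contains code 113/125
  emit 'c', narrow to [21/25, 1/1)
Step 3: interval [21/25, 1/1), width = 1/1 - 21/25 = 4/25
  'a': [21/25 + 4/25*0/1, 21/25 + 4/25*1/5) = [21/25, 109/125)
  'd': [21/25 + 4/25*1/5, 21/25 + 4/25*3/5) = [109/125, 117/125) <- contains code 113/125
  'c': [21/25 + 4/25*3/5, 21/25 + 4/25*1/1) = [117/125, 1/1)
  emit 'd', narrow to [109/125, 117/125)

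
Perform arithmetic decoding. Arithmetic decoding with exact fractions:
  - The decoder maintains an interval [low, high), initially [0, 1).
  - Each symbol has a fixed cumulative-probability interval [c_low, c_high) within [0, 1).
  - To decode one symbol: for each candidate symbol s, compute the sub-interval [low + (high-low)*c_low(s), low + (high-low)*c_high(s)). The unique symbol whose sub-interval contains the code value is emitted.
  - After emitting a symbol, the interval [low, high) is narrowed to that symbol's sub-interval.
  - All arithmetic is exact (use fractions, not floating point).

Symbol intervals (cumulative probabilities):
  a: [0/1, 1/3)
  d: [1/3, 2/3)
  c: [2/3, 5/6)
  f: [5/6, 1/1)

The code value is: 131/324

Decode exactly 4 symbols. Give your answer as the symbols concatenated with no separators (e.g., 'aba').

Answer: dadf

Derivation:
Step 1: interval [0/1, 1/1), width = 1/1 - 0/1 = 1/1
  'a': [0/1 + 1/1*0/1, 0/1 + 1/1*1/3) = [0/1, 1/3)
  'd': [0/1 + 1/1*1/3, 0/1 + 1/1*2/3) = [1/3, 2/3) <- contains code 131/324
  'c': [0/1 + 1/1*2/3, 0/1 + 1/1*5/6) = [2/3, 5/6)
  'f': [0/1 + 1/1*5/6, 0/1 + 1/1*1/1) = [5/6, 1/1)
  emit 'd', narrow to [1/3, 2/3)
Step 2: interval [1/3, 2/3), width = 2/3 - 1/3 = 1/3
  'a': [1/3 + 1/3*0/1, 1/3 + 1/3*1/3) = [1/3, 4/9) <- contains code 131/324
  'd': [1/3 + 1/3*1/3, 1/3 + 1/3*2/3) = [4/9, 5/9)
  'c': [1/3 + 1/3*2/3, 1/3 + 1/3*5/6) = [5/9, 11/18)
  'f': [1/3 + 1/3*5/6, 1/3 + 1/3*1/1) = [11/18, 2/3)
  emit 'a', narrow to [1/3, 4/9)
Step 3: interval [1/3, 4/9), width = 4/9 - 1/3 = 1/9
  'a': [1/3 + 1/9*0/1, 1/3 + 1/9*1/3) = [1/3, 10/27)
  'd': [1/3 + 1/9*1/3, 1/3 + 1/9*2/3) = [10/27, 11/27) <- contains code 131/324
  'c': [1/3 + 1/9*2/3, 1/3 + 1/9*5/6) = [11/27, 23/54)
  'f': [1/3 + 1/9*5/6, 1/3 + 1/9*1/1) = [23/54, 4/9)
  emit 'd', narrow to [10/27, 11/27)
Step 4: interval [10/27, 11/27), width = 11/27 - 10/27 = 1/27
  'a': [10/27 + 1/27*0/1, 10/27 + 1/27*1/3) = [10/27, 31/81)
  'd': [10/27 + 1/27*1/3, 10/27 + 1/27*2/3) = [31/81, 32/81)
  'c': [10/27 + 1/27*2/3, 10/27 + 1/27*5/6) = [32/81, 65/162)
  'f': [10/27 + 1/27*5/6, 10/27 + 1/27*1/1) = [65/162, 11/27) <- contains code 131/324
  emit 'f', narrow to [65/162, 11/27)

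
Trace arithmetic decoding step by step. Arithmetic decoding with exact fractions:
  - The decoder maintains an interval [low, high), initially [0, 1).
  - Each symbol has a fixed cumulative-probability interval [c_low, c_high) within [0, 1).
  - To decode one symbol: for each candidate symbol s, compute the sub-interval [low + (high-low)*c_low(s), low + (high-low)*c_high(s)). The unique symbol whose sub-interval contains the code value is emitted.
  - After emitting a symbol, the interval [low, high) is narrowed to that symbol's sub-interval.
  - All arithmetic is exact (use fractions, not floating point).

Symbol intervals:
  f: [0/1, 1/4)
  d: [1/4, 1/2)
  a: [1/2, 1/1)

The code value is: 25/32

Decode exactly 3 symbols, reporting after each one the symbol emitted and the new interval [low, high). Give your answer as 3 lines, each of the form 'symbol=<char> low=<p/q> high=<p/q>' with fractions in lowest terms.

Step 1: interval [0/1, 1/1), width = 1/1 - 0/1 = 1/1
  'f': [0/1 + 1/1*0/1, 0/1 + 1/1*1/4) = [0/1, 1/4)
  'd': [0/1 + 1/1*1/4, 0/1 + 1/1*1/2) = [1/4, 1/2)
  'a': [0/1 + 1/1*1/2, 0/1 + 1/1*1/1) = [1/2, 1/1) <- contains code 25/32
  emit 'a', narrow to [1/2, 1/1)
Step 2: interval [1/2, 1/1), width = 1/1 - 1/2 = 1/2
  'f': [1/2 + 1/2*0/1, 1/2 + 1/2*1/4) = [1/2, 5/8)
  'd': [1/2 + 1/2*1/4, 1/2 + 1/2*1/2) = [5/8, 3/4)
  'a': [1/2 + 1/2*1/2, 1/2 + 1/2*1/1) = [3/4, 1/1) <- contains code 25/32
  emit 'a', narrow to [3/4, 1/1)
Step 3: interval [3/4, 1/1), width = 1/1 - 3/4 = 1/4
  'f': [3/4 + 1/4*0/1, 3/4 + 1/4*1/4) = [3/4, 13/16) <- contains code 25/32
  'd': [3/4 + 1/4*1/4, 3/4 + 1/4*1/2) = [13/16, 7/8)
  'a': [3/4 + 1/4*1/2, 3/4 + 1/4*1/1) = [7/8, 1/1)
  emit 'f', narrow to [3/4, 13/16)

Answer: symbol=a low=1/2 high=1/1
symbol=a low=3/4 high=1/1
symbol=f low=3/4 high=13/16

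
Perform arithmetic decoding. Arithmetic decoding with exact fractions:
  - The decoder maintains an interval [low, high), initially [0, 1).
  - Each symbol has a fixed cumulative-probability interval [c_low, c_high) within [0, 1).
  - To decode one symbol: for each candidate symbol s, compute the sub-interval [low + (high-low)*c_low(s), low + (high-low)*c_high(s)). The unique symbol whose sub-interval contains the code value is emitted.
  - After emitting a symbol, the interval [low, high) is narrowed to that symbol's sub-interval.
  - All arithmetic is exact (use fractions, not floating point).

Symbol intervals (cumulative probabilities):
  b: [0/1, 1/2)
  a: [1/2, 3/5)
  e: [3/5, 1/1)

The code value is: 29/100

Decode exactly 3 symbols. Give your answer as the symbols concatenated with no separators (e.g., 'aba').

Step 1: interval [0/1, 1/1), width = 1/1 - 0/1 = 1/1
  'b': [0/1 + 1/1*0/1, 0/1 + 1/1*1/2) = [0/1, 1/2) <- contains code 29/100
  'a': [0/1 + 1/1*1/2, 0/1 + 1/1*3/5) = [1/2, 3/5)
  'e': [0/1 + 1/1*3/5, 0/1 + 1/1*1/1) = [3/5, 1/1)
  emit 'b', narrow to [0/1, 1/2)
Step 2: interval [0/1, 1/2), width = 1/2 - 0/1 = 1/2
  'b': [0/1 + 1/2*0/1, 0/1 + 1/2*1/2) = [0/1, 1/4)
  'a': [0/1 + 1/2*1/2, 0/1 + 1/2*3/5) = [1/4, 3/10) <- contains code 29/100
  'e': [0/1 + 1/2*3/5, 0/1 + 1/2*1/1) = [3/10, 1/2)
  emit 'a', narrow to [1/4, 3/10)
Step 3: interval [1/4, 3/10), width = 3/10 - 1/4 = 1/20
  'b': [1/4 + 1/20*0/1, 1/4 + 1/20*1/2) = [1/4, 11/40)
  'a': [1/4 + 1/20*1/2, 1/4 + 1/20*3/5) = [11/40, 7/25)
  'e': [1/4 + 1/20*3/5, 1/4 + 1/20*1/1) = [7/25, 3/10) <- contains code 29/100
  emit 'e', narrow to [7/25, 3/10)

Answer: bae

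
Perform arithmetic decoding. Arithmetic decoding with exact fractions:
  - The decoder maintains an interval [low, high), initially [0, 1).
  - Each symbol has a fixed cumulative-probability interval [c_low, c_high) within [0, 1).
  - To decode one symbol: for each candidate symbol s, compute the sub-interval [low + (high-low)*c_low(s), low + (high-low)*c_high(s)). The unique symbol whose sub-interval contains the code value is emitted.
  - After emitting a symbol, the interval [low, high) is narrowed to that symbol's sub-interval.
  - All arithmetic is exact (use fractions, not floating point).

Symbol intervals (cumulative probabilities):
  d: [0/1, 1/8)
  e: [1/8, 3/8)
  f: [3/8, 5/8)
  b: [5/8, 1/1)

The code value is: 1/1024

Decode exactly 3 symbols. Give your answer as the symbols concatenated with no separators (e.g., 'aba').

Answer: ddd

Derivation:
Step 1: interval [0/1, 1/1), width = 1/1 - 0/1 = 1/1
  'd': [0/1 + 1/1*0/1, 0/1 + 1/1*1/8) = [0/1, 1/8) <- contains code 1/1024
  'e': [0/1 + 1/1*1/8, 0/1 + 1/1*3/8) = [1/8, 3/8)
  'f': [0/1 + 1/1*3/8, 0/1 + 1/1*5/8) = [3/8, 5/8)
  'b': [0/1 + 1/1*5/8, 0/1 + 1/1*1/1) = [5/8, 1/1)
  emit 'd', narrow to [0/1, 1/8)
Step 2: interval [0/1, 1/8), width = 1/8 - 0/1 = 1/8
  'd': [0/1 + 1/8*0/1, 0/1 + 1/8*1/8) = [0/1, 1/64) <- contains code 1/1024
  'e': [0/1 + 1/8*1/8, 0/1 + 1/8*3/8) = [1/64, 3/64)
  'f': [0/1 + 1/8*3/8, 0/1 + 1/8*5/8) = [3/64, 5/64)
  'b': [0/1 + 1/8*5/8, 0/1 + 1/8*1/1) = [5/64, 1/8)
  emit 'd', narrow to [0/1, 1/64)
Step 3: interval [0/1, 1/64), width = 1/64 - 0/1 = 1/64
  'd': [0/1 + 1/64*0/1, 0/1 + 1/64*1/8) = [0/1, 1/512) <- contains code 1/1024
  'e': [0/1 + 1/64*1/8, 0/1 + 1/64*3/8) = [1/512, 3/512)
  'f': [0/1 + 1/64*3/8, 0/1 + 1/64*5/8) = [3/512, 5/512)
  'b': [0/1 + 1/64*5/8, 0/1 + 1/64*1/1) = [5/512, 1/64)
  emit 'd', narrow to [0/1, 1/512)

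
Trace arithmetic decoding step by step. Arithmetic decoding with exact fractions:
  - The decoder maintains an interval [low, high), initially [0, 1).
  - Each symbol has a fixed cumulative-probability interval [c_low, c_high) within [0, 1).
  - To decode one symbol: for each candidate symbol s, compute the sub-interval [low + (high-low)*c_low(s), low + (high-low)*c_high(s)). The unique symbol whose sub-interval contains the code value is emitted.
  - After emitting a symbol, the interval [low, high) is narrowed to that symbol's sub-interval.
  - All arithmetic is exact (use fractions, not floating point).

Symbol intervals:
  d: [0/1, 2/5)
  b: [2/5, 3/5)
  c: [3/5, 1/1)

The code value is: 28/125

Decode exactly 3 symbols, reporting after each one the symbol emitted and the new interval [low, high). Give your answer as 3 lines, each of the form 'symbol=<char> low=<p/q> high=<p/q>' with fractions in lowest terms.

Step 1: interval [0/1, 1/1), width = 1/1 - 0/1 = 1/1
  'd': [0/1 + 1/1*0/1, 0/1 + 1/1*2/5) = [0/1, 2/5) <- contains code 28/125
  'b': [0/1 + 1/1*2/5, 0/1 + 1/1*3/5) = [2/5, 3/5)
  'c': [0/1 + 1/1*3/5, 0/1 + 1/1*1/1) = [3/5, 1/1)
  emit 'd', narrow to [0/1, 2/5)
Step 2: interval [0/1, 2/5), width = 2/5 - 0/1 = 2/5
  'd': [0/1 + 2/5*0/1, 0/1 + 2/5*2/5) = [0/1, 4/25)
  'b': [0/1 + 2/5*2/5, 0/1 + 2/5*3/5) = [4/25, 6/25) <- contains code 28/125
  'c': [0/1 + 2/5*3/5, 0/1 + 2/5*1/1) = [6/25, 2/5)
  emit 'b', narrow to [4/25, 6/25)
Step 3: interval [4/25, 6/25), width = 6/25 - 4/25 = 2/25
  'd': [4/25 + 2/25*0/1, 4/25 + 2/25*2/5) = [4/25, 24/125)
  'b': [4/25 + 2/25*2/5, 4/25 + 2/25*3/5) = [24/125, 26/125)
  'c': [4/25 + 2/25*3/5, 4/25 + 2/25*1/1) = [26/125, 6/25) <- contains code 28/125
  emit 'c', narrow to [26/125, 6/25)

Answer: symbol=d low=0/1 high=2/5
symbol=b low=4/25 high=6/25
symbol=c low=26/125 high=6/25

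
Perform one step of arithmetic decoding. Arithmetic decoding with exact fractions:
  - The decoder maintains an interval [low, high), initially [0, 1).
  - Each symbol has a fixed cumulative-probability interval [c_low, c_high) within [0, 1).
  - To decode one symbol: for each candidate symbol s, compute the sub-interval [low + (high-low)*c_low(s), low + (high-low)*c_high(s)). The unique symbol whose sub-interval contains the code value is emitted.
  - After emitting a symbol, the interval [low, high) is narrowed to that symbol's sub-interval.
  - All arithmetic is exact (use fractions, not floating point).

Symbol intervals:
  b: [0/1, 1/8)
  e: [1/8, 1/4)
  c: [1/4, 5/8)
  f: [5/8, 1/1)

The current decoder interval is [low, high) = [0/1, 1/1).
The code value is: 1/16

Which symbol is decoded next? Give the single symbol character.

Answer: b

Derivation:
Interval width = high − low = 1/1 − 0/1 = 1/1
Scaled code = (code − low) / width = (1/16 − 0/1) / 1/1 = 1/16
  b: [0/1, 1/8) ← scaled code falls here ✓
  e: [1/8, 1/4) 
  c: [1/4, 5/8) 
  f: [5/8, 1/1) 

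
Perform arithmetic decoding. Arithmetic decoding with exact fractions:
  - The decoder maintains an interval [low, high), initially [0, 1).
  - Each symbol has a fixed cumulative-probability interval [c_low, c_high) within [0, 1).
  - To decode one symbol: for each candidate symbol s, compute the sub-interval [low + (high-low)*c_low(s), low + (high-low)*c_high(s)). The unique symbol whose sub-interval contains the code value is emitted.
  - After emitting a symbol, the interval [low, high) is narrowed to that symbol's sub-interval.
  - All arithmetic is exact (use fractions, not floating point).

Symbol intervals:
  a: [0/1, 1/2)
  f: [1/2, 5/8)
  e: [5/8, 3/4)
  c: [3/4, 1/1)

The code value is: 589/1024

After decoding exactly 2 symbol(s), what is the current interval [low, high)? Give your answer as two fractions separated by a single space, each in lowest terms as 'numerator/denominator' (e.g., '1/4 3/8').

Step 1: interval [0/1, 1/1), width = 1/1 - 0/1 = 1/1
  'a': [0/1 + 1/1*0/1, 0/1 + 1/1*1/2) = [0/1, 1/2)
  'f': [0/1 + 1/1*1/2, 0/1 + 1/1*5/8) = [1/2, 5/8) <- contains code 589/1024
  'e': [0/1 + 1/1*5/8, 0/1 + 1/1*3/4) = [5/8, 3/4)
  'c': [0/1 + 1/1*3/4, 0/1 + 1/1*1/1) = [3/4, 1/1)
  emit 'f', narrow to [1/2, 5/8)
Step 2: interval [1/2, 5/8), width = 5/8 - 1/2 = 1/8
  'a': [1/2 + 1/8*0/1, 1/2 + 1/8*1/2) = [1/2, 9/16)
  'f': [1/2 + 1/8*1/2, 1/2 + 1/8*5/8) = [9/16, 37/64) <- contains code 589/1024
  'e': [1/2 + 1/8*5/8, 1/2 + 1/8*3/4) = [37/64, 19/32)
  'c': [1/2 + 1/8*3/4, 1/2 + 1/8*1/1) = [19/32, 5/8)
  emit 'f', narrow to [9/16, 37/64)

Answer: 9/16 37/64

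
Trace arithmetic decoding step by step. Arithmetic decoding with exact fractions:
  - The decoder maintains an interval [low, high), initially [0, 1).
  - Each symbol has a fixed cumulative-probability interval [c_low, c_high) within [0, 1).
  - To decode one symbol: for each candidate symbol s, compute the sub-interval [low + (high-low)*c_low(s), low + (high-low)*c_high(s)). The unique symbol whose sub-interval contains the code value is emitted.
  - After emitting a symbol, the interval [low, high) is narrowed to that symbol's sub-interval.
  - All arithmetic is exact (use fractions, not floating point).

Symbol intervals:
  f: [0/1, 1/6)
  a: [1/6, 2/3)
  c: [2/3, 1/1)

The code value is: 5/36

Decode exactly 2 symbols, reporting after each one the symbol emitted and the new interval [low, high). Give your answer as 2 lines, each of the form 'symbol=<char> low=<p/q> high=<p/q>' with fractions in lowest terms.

Step 1: interval [0/1, 1/1), width = 1/1 - 0/1 = 1/1
  'f': [0/1 + 1/1*0/1, 0/1 + 1/1*1/6) = [0/1, 1/6) <- contains code 5/36
  'a': [0/1 + 1/1*1/6, 0/1 + 1/1*2/3) = [1/6, 2/3)
  'c': [0/1 + 1/1*2/3, 0/1 + 1/1*1/1) = [2/3, 1/1)
  emit 'f', narrow to [0/1, 1/6)
Step 2: interval [0/1, 1/6), width = 1/6 - 0/1 = 1/6
  'f': [0/1 + 1/6*0/1, 0/1 + 1/6*1/6) = [0/1, 1/36)
  'a': [0/1 + 1/6*1/6, 0/1 + 1/6*2/3) = [1/36, 1/9)
  'c': [0/1 + 1/6*2/3, 0/1 + 1/6*1/1) = [1/9, 1/6) <- contains code 5/36
  emit 'c', narrow to [1/9, 1/6)

Answer: symbol=f low=0/1 high=1/6
symbol=c low=1/9 high=1/6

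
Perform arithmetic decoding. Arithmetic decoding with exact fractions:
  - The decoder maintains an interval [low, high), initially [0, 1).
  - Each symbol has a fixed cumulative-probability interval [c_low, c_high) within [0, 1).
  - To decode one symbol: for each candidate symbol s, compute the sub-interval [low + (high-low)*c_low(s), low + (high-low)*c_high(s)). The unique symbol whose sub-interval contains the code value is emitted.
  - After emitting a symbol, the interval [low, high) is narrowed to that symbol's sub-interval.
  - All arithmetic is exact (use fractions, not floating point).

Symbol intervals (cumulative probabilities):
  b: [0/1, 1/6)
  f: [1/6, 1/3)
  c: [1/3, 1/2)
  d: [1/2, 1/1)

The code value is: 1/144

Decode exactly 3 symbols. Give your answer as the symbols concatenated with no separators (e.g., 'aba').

Step 1: interval [0/1, 1/1), width = 1/1 - 0/1 = 1/1
  'b': [0/1 + 1/1*0/1, 0/1 + 1/1*1/6) = [0/1, 1/6) <- contains code 1/144
  'f': [0/1 + 1/1*1/6, 0/1 + 1/1*1/3) = [1/6, 1/3)
  'c': [0/1 + 1/1*1/3, 0/1 + 1/1*1/2) = [1/3, 1/2)
  'd': [0/1 + 1/1*1/2, 0/1 + 1/1*1/1) = [1/2, 1/1)
  emit 'b', narrow to [0/1, 1/6)
Step 2: interval [0/1, 1/6), width = 1/6 - 0/1 = 1/6
  'b': [0/1 + 1/6*0/1, 0/1 + 1/6*1/6) = [0/1, 1/36) <- contains code 1/144
  'f': [0/1 + 1/6*1/6, 0/1 + 1/6*1/3) = [1/36, 1/18)
  'c': [0/1 + 1/6*1/3, 0/1 + 1/6*1/2) = [1/18, 1/12)
  'd': [0/1 + 1/6*1/2, 0/1 + 1/6*1/1) = [1/12, 1/6)
  emit 'b', narrow to [0/1, 1/36)
Step 3: interval [0/1, 1/36), width = 1/36 - 0/1 = 1/36
  'b': [0/1 + 1/36*0/1, 0/1 + 1/36*1/6) = [0/1, 1/216)
  'f': [0/1 + 1/36*1/6, 0/1 + 1/36*1/3) = [1/216, 1/108) <- contains code 1/144
  'c': [0/1 + 1/36*1/3, 0/1 + 1/36*1/2) = [1/108, 1/72)
  'd': [0/1 + 1/36*1/2, 0/1 + 1/36*1/1) = [1/72, 1/36)
  emit 'f', narrow to [1/216, 1/108)

Answer: bbf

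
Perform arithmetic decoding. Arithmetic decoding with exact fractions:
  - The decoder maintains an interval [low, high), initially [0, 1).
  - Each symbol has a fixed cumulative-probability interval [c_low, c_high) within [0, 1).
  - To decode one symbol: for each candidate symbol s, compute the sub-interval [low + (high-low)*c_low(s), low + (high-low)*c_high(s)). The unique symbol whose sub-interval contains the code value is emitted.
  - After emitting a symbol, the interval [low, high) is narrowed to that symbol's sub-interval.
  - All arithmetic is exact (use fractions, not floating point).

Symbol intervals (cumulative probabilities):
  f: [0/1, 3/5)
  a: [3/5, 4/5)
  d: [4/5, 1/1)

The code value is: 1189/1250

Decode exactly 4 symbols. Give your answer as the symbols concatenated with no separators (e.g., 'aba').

Answer: daad

Derivation:
Step 1: interval [0/1, 1/1), width = 1/1 - 0/1 = 1/1
  'f': [0/1 + 1/1*0/1, 0/1 + 1/1*3/5) = [0/1, 3/5)
  'a': [0/1 + 1/1*3/5, 0/1 + 1/1*4/5) = [3/5, 4/5)
  'd': [0/1 + 1/1*4/5, 0/1 + 1/1*1/1) = [4/5, 1/1) <- contains code 1189/1250
  emit 'd', narrow to [4/5, 1/1)
Step 2: interval [4/5, 1/1), width = 1/1 - 4/5 = 1/5
  'f': [4/5 + 1/5*0/1, 4/5 + 1/5*3/5) = [4/5, 23/25)
  'a': [4/5 + 1/5*3/5, 4/5 + 1/5*4/5) = [23/25, 24/25) <- contains code 1189/1250
  'd': [4/5 + 1/5*4/5, 4/5 + 1/5*1/1) = [24/25, 1/1)
  emit 'a', narrow to [23/25, 24/25)
Step 3: interval [23/25, 24/25), width = 24/25 - 23/25 = 1/25
  'f': [23/25 + 1/25*0/1, 23/25 + 1/25*3/5) = [23/25, 118/125)
  'a': [23/25 + 1/25*3/5, 23/25 + 1/25*4/5) = [118/125, 119/125) <- contains code 1189/1250
  'd': [23/25 + 1/25*4/5, 23/25 + 1/25*1/1) = [119/125, 24/25)
  emit 'a', narrow to [118/125, 119/125)
Step 4: interval [118/125, 119/125), width = 119/125 - 118/125 = 1/125
  'f': [118/125 + 1/125*0/1, 118/125 + 1/125*3/5) = [118/125, 593/625)
  'a': [118/125 + 1/125*3/5, 118/125 + 1/125*4/5) = [593/625, 594/625)
  'd': [118/125 + 1/125*4/5, 118/125 + 1/125*1/1) = [594/625, 119/125) <- contains code 1189/1250
  emit 'd', narrow to [594/625, 119/125)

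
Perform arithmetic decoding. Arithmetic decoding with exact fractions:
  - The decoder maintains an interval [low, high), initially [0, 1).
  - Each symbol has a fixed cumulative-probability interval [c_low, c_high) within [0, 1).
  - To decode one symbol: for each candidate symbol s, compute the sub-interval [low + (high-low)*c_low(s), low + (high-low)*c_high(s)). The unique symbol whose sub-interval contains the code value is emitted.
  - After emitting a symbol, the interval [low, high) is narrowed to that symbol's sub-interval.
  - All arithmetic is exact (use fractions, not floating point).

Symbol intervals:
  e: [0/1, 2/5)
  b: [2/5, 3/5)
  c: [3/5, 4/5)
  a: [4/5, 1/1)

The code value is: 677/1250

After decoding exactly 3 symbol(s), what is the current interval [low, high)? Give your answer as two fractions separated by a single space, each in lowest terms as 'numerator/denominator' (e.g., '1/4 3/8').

Step 1: interval [0/1, 1/1), width = 1/1 - 0/1 = 1/1
  'e': [0/1 + 1/1*0/1, 0/1 + 1/1*2/5) = [0/1, 2/5)
  'b': [0/1 + 1/1*2/5, 0/1 + 1/1*3/5) = [2/5, 3/5) <- contains code 677/1250
  'c': [0/1 + 1/1*3/5, 0/1 + 1/1*4/5) = [3/5, 4/5)
  'a': [0/1 + 1/1*4/5, 0/1 + 1/1*1/1) = [4/5, 1/1)
  emit 'b', narrow to [2/5, 3/5)
Step 2: interval [2/5, 3/5), width = 3/5 - 2/5 = 1/5
  'e': [2/5 + 1/5*0/1, 2/5 + 1/5*2/5) = [2/5, 12/25)
  'b': [2/5 + 1/5*2/5, 2/5 + 1/5*3/5) = [12/25, 13/25)
  'c': [2/5 + 1/5*3/5, 2/5 + 1/5*4/5) = [13/25, 14/25) <- contains code 677/1250
  'a': [2/5 + 1/5*4/5, 2/5 + 1/5*1/1) = [14/25, 3/5)
  emit 'c', narrow to [13/25, 14/25)
Step 3: interval [13/25, 14/25), width = 14/25 - 13/25 = 1/25
  'e': [13/25 + 1/25*0/1, 13/25 + 1/25*2/5) = [13/25, 67/125)
  'b': [13/25 + 1/25*2/5, 13/25 + 1/25*3/5) = [67/125, 68/125) <- contains code 677/1250
  'c': [13/25 + 1/25*3/5, 13/25 + 1/25*4/5) = [68/125, 69/125)
  'a': [13/25 + 1/25*4/5, 13/25 + 1/25*1/1) = [69/125, 14/25)
  emit 'b', narrow to [67/125, 68/125)

Answer: 67/125 68/125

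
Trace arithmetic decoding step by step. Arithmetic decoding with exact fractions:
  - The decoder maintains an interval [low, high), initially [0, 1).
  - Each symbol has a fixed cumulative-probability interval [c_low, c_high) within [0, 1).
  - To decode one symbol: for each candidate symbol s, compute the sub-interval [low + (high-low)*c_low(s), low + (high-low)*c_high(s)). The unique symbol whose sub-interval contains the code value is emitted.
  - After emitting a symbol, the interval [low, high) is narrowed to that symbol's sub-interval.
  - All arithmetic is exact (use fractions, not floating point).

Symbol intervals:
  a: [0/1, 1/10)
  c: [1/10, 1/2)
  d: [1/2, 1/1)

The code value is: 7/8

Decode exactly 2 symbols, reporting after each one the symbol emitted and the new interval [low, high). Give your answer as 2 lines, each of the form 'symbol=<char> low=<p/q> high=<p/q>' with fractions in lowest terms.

Answer: symbol=d low=1/2 high=1/1
symbol=d low=3/4 high=1/1

Derivation:
Step 1: interval [0/1, 1/1), width = 1/1 - 0/1 = 1/1
  'a': [0/1 + 1/1*0/1, 0/1 + 1/1*1/10) = [0/1, 1/10)
  'c': [0/1 + 1/1*1/10, 0/1 + 1/1*1/2) = [1/10, 1/2)
  'd': [0/1 + 1/1*1/2, 0/1 + 1/1*1/1) = [1/2, 1/1) <- contains code 7/8
  emit 'd', narrow to [1/2, 1/1)
Step 2: interval [1/2, 1/1), width = 1/1 - 1/2 = 1/2
  'a': [1/2 + 1/2*0/1, 1/2 + 1/2*1/10) = [1/2, 11/20)
  'c': [1/2 + 1/2*1/10, 1/2 + 1/2*1/2) = [11/20, 3/4)
  'd': [1/2 + 1/2*1/2, 1/2 + 1/2*1/1) = [3/4, 1/1) <- contains code 7/8
  emit 'd', narrow to [3/4, 1/1)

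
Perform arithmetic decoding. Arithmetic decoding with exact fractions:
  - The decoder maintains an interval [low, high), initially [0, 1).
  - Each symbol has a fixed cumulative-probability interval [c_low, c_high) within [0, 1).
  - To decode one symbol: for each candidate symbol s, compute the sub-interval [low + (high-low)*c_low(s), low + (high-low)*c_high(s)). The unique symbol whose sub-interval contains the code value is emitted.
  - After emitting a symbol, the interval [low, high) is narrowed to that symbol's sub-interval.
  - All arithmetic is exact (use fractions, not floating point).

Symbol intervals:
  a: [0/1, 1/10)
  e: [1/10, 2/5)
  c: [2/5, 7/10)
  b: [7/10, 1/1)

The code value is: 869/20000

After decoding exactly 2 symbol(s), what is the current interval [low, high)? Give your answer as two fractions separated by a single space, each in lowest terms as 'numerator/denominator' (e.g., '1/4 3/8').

Step 1: interval [0/1, 1/1), width = 1/1 - 0/1 = 1/1
  'a': [0/1 + 1/1*0/1, 0/1 + 1/1*1/10) = [0/1, 1/10) <- contains code 869/20000
  'e': [0/1 + 1/1*1/10, 0/1 + 1/1*2/5) = [1/10, 2/5)
  'c': [0/1 + 1/1*2/5, 0/1 + 1/1*7/10) = [2/5, 7/10)
  'b': [0/1 + 1/1*7/10, 0/1 + 1/1*1/1) = [7/10, 1/1)
  emit 'a', narrow to [0/1, 1/10)
Step 2: interval [0/1, 1/10), width = 1/10 - 0/1 = 1/10
  'a': [0/1 + 1/10*0/1, 0/1 + 1/10*1/10) = [0/1, 1/100)
  'e': [0/1 + 1/10*1/10, 0/1 + 1/10*2/5) = [1/100, 1/25)
  'c': [0/1 + 1/10*2/5, 0/1 + 1/10*7/10) = [1/25, 7/100) <- contains code 869/20000
  'b': [0/1 + 1/10*7/10, 0/1 + 1/10*1/1) = [7/100, 1/10)
  emit 'c', narrow to [1/25, 7/100)

Answer: 1/25 7/100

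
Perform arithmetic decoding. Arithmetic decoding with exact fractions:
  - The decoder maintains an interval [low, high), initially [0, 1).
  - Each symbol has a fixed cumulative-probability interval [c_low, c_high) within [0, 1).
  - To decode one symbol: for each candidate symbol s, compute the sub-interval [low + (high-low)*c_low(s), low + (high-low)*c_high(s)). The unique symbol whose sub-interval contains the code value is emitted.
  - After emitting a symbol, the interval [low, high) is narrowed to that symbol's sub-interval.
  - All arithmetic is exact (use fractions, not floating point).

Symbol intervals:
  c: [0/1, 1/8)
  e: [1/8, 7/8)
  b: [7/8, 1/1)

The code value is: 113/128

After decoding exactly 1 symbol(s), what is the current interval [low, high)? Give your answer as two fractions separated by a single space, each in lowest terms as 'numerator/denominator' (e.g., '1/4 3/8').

Step 1: interval [0/1, 1/1), width = 1/1 - 0/1 = 1/1
  'c': [0/1 + 1/1*0/1, 0/1 + 1/1*1/8) = [0/1, 1/8)
  'e': [0/1 + 1/1*1/8, 0/1 + 1/1*7/8) = [1/8, 7/8)
  'b': [0/1 + 1/1*7/8, 0/1 + 1/1*1/1) = [7/8, 1/1) <- contains code 113/128
  emit 'b', narrow to [7/8, 1/1)

Answer: 7/8 1/1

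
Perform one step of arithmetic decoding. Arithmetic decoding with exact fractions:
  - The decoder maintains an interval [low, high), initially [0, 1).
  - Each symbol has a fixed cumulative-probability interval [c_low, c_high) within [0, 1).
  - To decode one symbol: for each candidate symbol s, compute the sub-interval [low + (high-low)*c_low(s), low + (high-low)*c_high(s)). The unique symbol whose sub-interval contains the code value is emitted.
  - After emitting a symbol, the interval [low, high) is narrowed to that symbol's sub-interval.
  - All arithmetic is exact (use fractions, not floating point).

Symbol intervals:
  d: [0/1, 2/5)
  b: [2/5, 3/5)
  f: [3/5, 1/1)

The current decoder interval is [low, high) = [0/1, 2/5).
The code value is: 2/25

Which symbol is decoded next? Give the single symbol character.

Answer: d

Derivation:
Interval width = high − low = 2/5 − 0/1 = 2/5
Scaled code = (code − low) / width = (2/25 − 0/1) / 2/5 = 1/5
  d: [0/1, 2/5) ← scaled code falls here ✓
  b: [2/5, 3/5) 
  f: [3/5, 1/1) 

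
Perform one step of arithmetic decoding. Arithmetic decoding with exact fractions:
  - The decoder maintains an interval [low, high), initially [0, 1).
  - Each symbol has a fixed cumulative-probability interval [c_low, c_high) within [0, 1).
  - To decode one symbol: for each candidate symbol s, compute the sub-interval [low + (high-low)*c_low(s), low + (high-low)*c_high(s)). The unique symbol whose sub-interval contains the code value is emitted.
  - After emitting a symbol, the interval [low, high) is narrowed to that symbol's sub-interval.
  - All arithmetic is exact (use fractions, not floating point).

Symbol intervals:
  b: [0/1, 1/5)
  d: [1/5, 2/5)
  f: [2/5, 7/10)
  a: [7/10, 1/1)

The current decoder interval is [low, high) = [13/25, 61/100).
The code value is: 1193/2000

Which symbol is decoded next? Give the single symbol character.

Answer: a

Derivation:
Interval width = high − low = 61/100 − 13/25 = 9/100
Scaled code = (code − low) / width = (1193/2000 − 13/25) / 9/100 = 17/20
  b: [0/1, 1/5) 
  d: [1/5, 2/5) 
  f: [2/5, 7/10) 
  a: [7/10, 1/1) ← scaled code falls here ✓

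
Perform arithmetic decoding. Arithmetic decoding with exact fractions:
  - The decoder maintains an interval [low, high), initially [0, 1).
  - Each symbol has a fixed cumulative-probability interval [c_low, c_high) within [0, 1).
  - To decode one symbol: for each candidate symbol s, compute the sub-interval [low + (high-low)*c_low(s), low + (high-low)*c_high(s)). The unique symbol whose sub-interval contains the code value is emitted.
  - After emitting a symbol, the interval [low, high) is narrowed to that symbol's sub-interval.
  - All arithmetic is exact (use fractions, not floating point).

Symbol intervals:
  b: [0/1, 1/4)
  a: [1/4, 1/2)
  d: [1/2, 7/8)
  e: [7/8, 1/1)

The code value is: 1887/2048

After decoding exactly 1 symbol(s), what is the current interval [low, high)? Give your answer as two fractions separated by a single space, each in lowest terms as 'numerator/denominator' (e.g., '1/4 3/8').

Step 1: interval [0/1, 1/1), width = 1/1 - 0/1 = 1/1
  'b': [0/1 + 1/1*0/1, 0/1 + 1/1*1/4) = [0/1, 1/4)
  'a': [0/1 + 1/1*1/4, 0/1 + 1/1*1/2) = [1/4, 1/2)
  'd': [0/1 + 1/1*1/2, 0/1 + 1/1*7/8) = [1/2, 7/8)
  'e': [0/1 + 1/1*7/8, 0/1 + 1/1*1/1) = [7/8, 1/1) <- contains code 1887/2048
  emit 'e', narrow to [7/8, 1/1)

Answer: 7/8 1/1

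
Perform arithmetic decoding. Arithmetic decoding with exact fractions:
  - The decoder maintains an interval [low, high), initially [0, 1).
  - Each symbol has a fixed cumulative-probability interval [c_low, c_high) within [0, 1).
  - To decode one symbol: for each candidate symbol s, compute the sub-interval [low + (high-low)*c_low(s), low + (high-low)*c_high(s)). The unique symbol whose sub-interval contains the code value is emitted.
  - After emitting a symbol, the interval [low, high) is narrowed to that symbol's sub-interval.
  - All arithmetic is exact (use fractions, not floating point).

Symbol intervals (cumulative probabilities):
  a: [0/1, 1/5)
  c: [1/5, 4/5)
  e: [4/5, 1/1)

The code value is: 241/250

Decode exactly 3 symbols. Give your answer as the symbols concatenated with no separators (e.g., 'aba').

Answer: eea

Derivation:
Step 1: interval [0/1, 1/1), width = 1/1 - 0/1 = 1/1
  'a': [0/1 + 1/1*0/1, 0/1 + 1/1*1/5) = [0/1, 1/5)
  'c': [0/1 + 1/1*1/5, 0/1 + 1/1*4/5) = [1/5, 4/5)
  'e': [0/1 + 1/1*4/5, 0/1 + 1/1*1/1) = [4/5, 1/1) <- contains code 241/250
  emit 'e', narrow to [4/5, 1/1)
Step 2: interval [4/5, 1/1), width = 1/1 - 4/5 = 1/5
  'a': [4/5 + 1/5*0/1, 4/5 + 1/5*1/5) = [4/5, 21/25)
  'c': [4/5 + 1/5*1/5, 4/5 + 1/5*4/5) = [21/25, 24/25)
  'e': [4/5 + 1/5*4/5, 4/5 + 1/5*1/1) = [24/25, 1/1) <- contains code 241/250
  emit 'e', narrow to [24/25, 1/1)
Step 3: interval [24/25, 1/1), width = 1/1 - 24/25 = 1/25
  'a': [24/25 + 1/25*0/1, 24/25 + 1/25*1/5) = [24/25, 121/125) <- contains code 241/250
  'c': [24/25 + 1/25*1/5, 24/25 + 1/25*4/5) = [121/125, 124/125)
  'e': [24/25 + 1/25*4/5, 24/25 + 1/25*1/1) = [124/125, 1/1)
  emit 'a', narrow to [24/25, 121/125)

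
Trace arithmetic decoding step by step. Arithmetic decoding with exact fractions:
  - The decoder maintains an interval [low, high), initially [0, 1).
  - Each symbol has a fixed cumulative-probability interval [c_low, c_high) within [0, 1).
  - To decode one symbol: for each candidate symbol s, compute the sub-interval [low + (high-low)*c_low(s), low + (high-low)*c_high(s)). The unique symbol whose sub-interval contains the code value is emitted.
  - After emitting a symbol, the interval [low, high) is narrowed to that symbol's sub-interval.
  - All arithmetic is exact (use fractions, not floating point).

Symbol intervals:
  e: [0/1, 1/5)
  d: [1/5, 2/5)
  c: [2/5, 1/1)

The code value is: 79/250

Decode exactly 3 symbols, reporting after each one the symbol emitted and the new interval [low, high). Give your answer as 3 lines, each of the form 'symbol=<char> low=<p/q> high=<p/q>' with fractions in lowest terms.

Step 1: interval [0/1, 1/1), width = 1/1 - 0/1 = 1/1
  'e': [0/1 + 1/1*0/1, 0/1 + 1/1*1/5) = [0/1, 1/5)
  'd': [0/1 + 1/1*1/5, 0/1 + 1/1*2/5) = [1/5, 2/5) <- contains code 79/250
  'c': [0/1 + 1/1*2/5, 0/1 + 1/1*1/1) = [2/5, 1/1)
  emit 'd', narrow to [1/5, 2/5)
Step 2: interval [1/5, 2/5), width = 2/5 - 1/5 = 1/5
  'e': [1/5 + 1/5*0/1, 1/5 + 1/5*1/5) = [1/5, 6/25)
  'd': [1/5 + 1/5*1/5, 1/5 + 1/5*2/5) = [6/25, 7/25)
  'c': [1/5 + 1/5*2/5, 1/5 + 1/5*1/1) = [7/25, 2/5) <- contains code 79/250
  emit 'c', narrow to [7/25, 2/5)
Step 3: interval [7/25, 2/5), width = 2/5 - 7/25 = 3/25
  'e': [7/25 + 3/25*0/1, 7/25 + 3/25*1/5) = [7/25, 38/125)
  'd': [7/25 + 3/25*1/5, 7/25 + 3/25*2/5) = [38/125, 41/125) <- contains code 79/250
  'c': [7/25 + 3/25*2/5, 7/25 + 3/25*1/1) = [41/125, 2/5)
  emit 'd', narrow to [38/125, 41/125)

Answer: symbol=d low=1/5 high=2/5
symbol=c low=7/25 high=2/5
symbol=d low=38/125 high=41/125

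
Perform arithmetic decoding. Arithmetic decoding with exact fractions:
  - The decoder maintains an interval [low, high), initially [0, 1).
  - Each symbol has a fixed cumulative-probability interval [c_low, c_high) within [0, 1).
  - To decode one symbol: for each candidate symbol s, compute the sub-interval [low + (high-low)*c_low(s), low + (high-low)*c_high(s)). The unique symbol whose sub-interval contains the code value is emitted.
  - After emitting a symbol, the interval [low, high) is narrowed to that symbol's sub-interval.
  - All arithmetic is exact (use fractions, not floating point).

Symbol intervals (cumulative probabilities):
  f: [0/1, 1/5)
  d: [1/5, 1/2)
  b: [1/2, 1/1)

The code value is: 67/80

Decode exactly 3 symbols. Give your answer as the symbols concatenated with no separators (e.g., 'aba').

Answer: bbd

Derivation:
Step 1: interval [0/1, 1/1), width = 1/1 - 0/1 = 1/1
  'f': [0/1 + 1/1*0/1, 0/1 + 1/1*1/5) = [0/1, 1/5)
  'd': [0/1 + 1/1*1/5, 0/1 + 1/1*1/2) = [1/5, 1/2)
  'b': [0/1 + 1/1*1/2, 0/1 + 1/1*1/1) = [1/2, 1/1) <- contains code 67/80
  emit 'b', narrow to [1/2, 1/1)
Step 2: interval [1/2, 1/1), width = 1/1 - 1/2 = 1/2
  'f': [1/2 + 1/2*0/1, 1/2 + 1/2*1/5) = [1/2, 3/5)
  'd': [1/2 + 1/2*1/5, 1/2 + 1/2*1/2) = [3/5, 3/4)
  'b': [1/2 + 1/2*1/2, 1/2 + 1/2*1/1) = [3/4, 1/1) <- contains code 67/80
  emit 'b', narrow to [3/4, 1/1)
Step 3: interval [3/4, 1/1), width = 1/1 - 3/4 = 1/4
  'f': [3/4 + 1/4*0/1, 3/4 + 1/4*1/5) = [3/4, 4/5)
  'd': [3/4 + 1/4*1/5, 3/4 + 1/4*1/2) = [4/5, 7/8) <- contains code 67/80
  'b': [3/4 + 1/4*1/2, 3/4 + 1/4*1/1) = [7/8, 1/1)
  emit 'd', narrow to [4/5, 7/8)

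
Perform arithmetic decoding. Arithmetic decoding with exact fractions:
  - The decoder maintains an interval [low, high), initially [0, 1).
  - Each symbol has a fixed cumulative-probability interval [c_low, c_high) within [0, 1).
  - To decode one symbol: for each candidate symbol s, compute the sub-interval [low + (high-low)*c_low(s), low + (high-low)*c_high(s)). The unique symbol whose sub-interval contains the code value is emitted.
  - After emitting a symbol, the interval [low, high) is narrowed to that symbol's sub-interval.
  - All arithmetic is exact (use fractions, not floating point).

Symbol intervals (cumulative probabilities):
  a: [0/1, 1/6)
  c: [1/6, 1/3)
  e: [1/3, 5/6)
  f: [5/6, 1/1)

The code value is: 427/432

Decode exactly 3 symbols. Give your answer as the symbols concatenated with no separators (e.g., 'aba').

Step 1: interval [0/1, 1/1), width = 1/1 - 0/1 = 1/1
  'a': [0/1 + 1/1*0/1, 0/1 + 1/1*1/6) = [0/1, 1/6)
  'c': [0/1 + 1/1*1/6, 0/1 + 1/1*1/3) = [1/6, 1/3)
  'e': [0/1 + 1/1*1/3, 0/1 + 1/1*5/6) = [1/3, 5/6)
  'f': [0/1 + 1/1*5/6, 0/1 + 1/1*1/1) = [5/6, 1/1) <- contains code 427/432
  emit 'f', narrow to [5/6, 1/1)
Step 2: interval [5/6, 1/1), width = 1/1 - 5/6 = 1/6
  'a': [5/6 + 1/6*0/1, 5/6 + 1/6*1/6) = [5/6, 31/36)
  'c': [5/6 + 1/6*1/6, 5/6 + 1/6*1/3) = [31/36, 8/9)
  'e': [5/6 + 1/6*1/3, 5/6 + 1/6*5/6) = [8/9, 35/36)
  'f': [5/6 + 1/6*5/6, 5/6 + 1/6*1/1) = [35/36, 1/1) <- contains code 427/432
  emit 'f', narrow to [35/36, 1/1)
Step 3: interval [35/36, 1/1), width = 1/1 - 35/36 = 1/36
  'a': [35/36 + 1/36*0/1, 35/36 + 1/36*1/6) = [35/36, 211/216)
  'c': [35/36 + 1/36*1/6, 35/36 + 1/36*1/3) = [211/216, 53/54)
  'e': [35/36 + 1/36*1/3, 35/36 + 1/36*5/6) = [53/54, 215/216) <- contains code 427/432
  'f': [35/36 + 1/36*5/6, 35/36 + 1/36*1/1) = [215/216, 1/1)
  emit 'e', narrow to [53/54, 215/216)

Answer: ffe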